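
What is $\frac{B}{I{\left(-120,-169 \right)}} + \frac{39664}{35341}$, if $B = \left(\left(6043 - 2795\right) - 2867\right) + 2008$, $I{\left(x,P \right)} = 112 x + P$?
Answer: $\frac{455357727}{480955669} \approx 0.94678$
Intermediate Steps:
$I{\left(x,P \right)} = P + 112 x$
$B = 2389$ ($B = \left(3248 - 2867\right) + 2008 = 381 + 2008 = 2389$)
$\frac{B}{I{\left(-120,-169 \right)}} + \frac{39664}{35341} = \frac{2389}{-169 + 112 \left(-120\right)} + \frac{39664}{35341} = \frac{2389}{-169 - 13440} + 39664 \cdot \frac{1}{35341} = \frac{2389}{-13609} + \frac{39664}{35341} = 2389 \left(- \frac{1}{13609}\right) + \frac{39664}{35341} = - \frac{2389}{13609} + \frac{39664}{35341} = \frac{455357727}{480955669}$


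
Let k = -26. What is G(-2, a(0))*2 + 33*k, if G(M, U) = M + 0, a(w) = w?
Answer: -862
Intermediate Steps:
G(M, U) = M
G(-2, a(0))*2 + 33*k = -2*2 + 33*(-26) = -4 - 858 = -862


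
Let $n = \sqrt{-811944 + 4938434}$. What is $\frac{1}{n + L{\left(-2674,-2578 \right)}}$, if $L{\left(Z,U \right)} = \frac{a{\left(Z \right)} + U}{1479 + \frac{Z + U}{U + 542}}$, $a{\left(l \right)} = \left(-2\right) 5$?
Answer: $\frac{62087594513}{146671596103048561} + \frac{35543937961 \sqrt{4126490}}{146671596103048561} \approx 0.0004927$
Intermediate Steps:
$a{\left(l \right)} = -10$
$n = \sqrt{4126490} \approx 2031.4$
$L{\left(Z,U \right)} = \frac{-10 + U}{1479 + \frac{U + Z}{542 + U}}$ ($L{\left(Z,U \right)} = \frac{-10 + U}{1479 + \frac{Z + U}{U + 542}} = \frac{-10 + U}{1479 + \frac{U + Z}{542 + U}}$)
$\frac{1}{n + L{\left(-2674,-2578 \right)}} = \frac{1}{\sqrt{4126490} + \frac{-5420 + \left(-2578\right)^{2} + 532 \left(-2578\right)}{801618 - 2674 + 1480 \left(-2578\right)}} = \frac{1}{\sqrt{4126490} + \frac{-5420 + 6646084 - 1371496}{801618 - 2674 - 3815440}} = \frac{1}{\sqrt{4126490} + \frac{1}{-3016496} \cdot 5269168} = \frac{1}{\sqrt{4126490} - \frac{329323}{188531}} = \frac{1}{- \frac{329323}{188531} + \sqrt{4126490}}$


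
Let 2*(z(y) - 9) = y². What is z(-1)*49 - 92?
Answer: 747/2 ≈ 373.50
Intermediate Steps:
z(y) = 9 + y²/2
z(-1)*49 - 92 = (9 + (½)*(-1)²)*49 - 92 = (9 + (½)*1)*49 - 92 = (9 + ½)*49 - 92 = (19/2)*49 - 92 = 931/2 - 92 = 747/2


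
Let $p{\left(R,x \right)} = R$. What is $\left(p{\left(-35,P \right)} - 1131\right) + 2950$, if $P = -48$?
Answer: $1784$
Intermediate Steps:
$\left(p{\left(-35,P \right)} - 1131\right) + 2950 = \left(-35 - 1131\right) + 2950 = -1166 + 2950 = 1784$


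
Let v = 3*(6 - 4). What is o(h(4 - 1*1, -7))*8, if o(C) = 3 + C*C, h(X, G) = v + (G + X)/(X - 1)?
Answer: 152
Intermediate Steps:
v = 6 (v = 3*2 = 6)
h(X, G) = 6 + (G + X)/(-1 + X) (h(X, G) = 6 + (G + X)/(X - 1) = 6 + (G + X)/(-1 + X))
o(C) = 3 + C²
o(h(4 - 1*1, -7))*8 = (3 + ((-6 - 7 + 7*(4 - 1*1))/(-1 + (4 - 1*1)))²)*8 = (3 + ((-6 - 7 + 7*(4 - 1))/(-1 + (4 - 1)))²)*8 = (3 + ((-6 - 7 + 7*3)/(-1 + 3))²)*8 = (3 + ((-6 - 7 + 21)/2)²)*8 = (3 + ((½)*8)²)*8 = (3 + 4²)*8 = (3 + 16)*8 = 19*8 = 152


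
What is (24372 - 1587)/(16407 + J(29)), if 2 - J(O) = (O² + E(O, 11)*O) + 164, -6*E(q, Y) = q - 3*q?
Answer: 68355/45371 ≈ 1.5066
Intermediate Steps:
E(q, Y) = q/3 (E(q, Y) = -(q - 3*q)/6 = -(-1)*q/3 = q/3)
J(O) = -162 - 4*O²/3 (J(O) = 2 - ((O² + (O/3)*O) + 164) = 2 - ((O² + O²/3) + 164) = 2 - (4*O²/3 + 164) = 2 - (164 + 4*O²/3) = 2 + (-164 - 4*O²/3) = -162 - 4*O²/3)
(24372 - 1587)/(16407 + J(29)) = (24372 - 1587)/(16407 + (-162 - 4/3*29²)) = 22785/(16407 + (-162 - 4/3*841)) = 22785/(16407 + (-162 - 3364/3)) = 22785/(16407 - 3850/3) = 22785/(45371/3) = 22785*(3/45371) = 68355/45371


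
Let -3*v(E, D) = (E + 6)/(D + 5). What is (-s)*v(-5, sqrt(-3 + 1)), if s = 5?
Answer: 25/81 - 5*I*sqrt(2)/81 ≈ 0.30864 - 0.087297*I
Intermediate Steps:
v(E, D) = -(6 + E)/(3*(5 + D)) (v(E, D) = -(E + 6)/(3*(D + 5)) = -(6 + E)/(3*(5 + D)))
(-s)*v(-5, sqrt(-3 + 1)) = (-1*5)*((-6 - 1*(-5))/(3*(5 + sqrt(-3 + 1)))) = -5*(-6 + 5)/(3*(5 + sqrt(-2))) = -5*(-1)/(3*(5 + I*sqrt(2))) = -(-5)/(3*(5 + I*sqrt(2))) = 5/(3*(5 + I*sqrt(2)))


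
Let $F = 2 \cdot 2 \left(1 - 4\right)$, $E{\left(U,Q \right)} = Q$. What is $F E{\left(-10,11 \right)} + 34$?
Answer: $-98$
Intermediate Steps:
$F = -12$ ($F = 4 \left(-3\right) = -12$)
$F E{\left(-10,11 \right)} + 34 = \left(-12\right) 11 + 34 = -132 + 34 = -98$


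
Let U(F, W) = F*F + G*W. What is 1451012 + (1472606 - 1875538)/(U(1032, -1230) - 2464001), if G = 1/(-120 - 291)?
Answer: 278100201103952/191659439 ≈ 1.4510e+6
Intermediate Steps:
G = -1/411 (G = 1/(-411) = -1/411 ≈ -0.0024331)
U(F, W) = F² - W/411 (U(F, W) = F*F - W/411 = F² - W/411)
1451012 + (1472606 - 1875538)/(U(1032, -1230) - 2464001) = 1451012 + (1472606 - 1875538)/((1032² - 1/411*(-1230)) - 2464001) = 1451012 - 402932/((1065024 + 410/137) - 2464001) = 1451012 - 402932/(145908698/137 - 2464001) = 1451012 - 402932/(-191659439/137) = 1451012 - 402932*(-137/191659439) = 1451012 + 55201684/191659439 = 278100201103952/191659439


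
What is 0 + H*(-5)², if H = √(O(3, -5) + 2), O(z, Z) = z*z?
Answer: 25*√11 ≈ 82.916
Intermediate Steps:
O(z, Z) = z²
H = √11 (H = √(3² + 2) = √(9 + 2) = √11 ≈ 3.3166)
0 + H*(-5)² = 0 + √11*(-5)² = 0 + √11*25 = 0 + 25*√11 = 25*√11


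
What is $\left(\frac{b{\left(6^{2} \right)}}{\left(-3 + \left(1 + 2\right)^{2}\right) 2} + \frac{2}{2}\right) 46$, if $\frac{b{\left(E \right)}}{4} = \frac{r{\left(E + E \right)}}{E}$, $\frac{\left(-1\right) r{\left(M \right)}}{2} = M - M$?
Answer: $46$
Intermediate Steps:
$r{\left(M \right)} = 0$ ($r{\left(M \right)} = - 2 \left(M - M\right) = \left(-2\right) 0 = 0$)
$b{\left(E \right)} = 0$ ($b{\left(E \right)} = 4 \frac{0}{E} = 4 \cdot 0 = 0$)
$\left(\frac{b{\left(6^{2} \right)}}{\left(-3 + \left(1 + 2\right)^{2}\right) 2} + \frac{2}{2}\right) 46 = \left(\frac{0}{\left(-3 + \left(1 + 2\right)^{2}\right) 2} + \frac{2}{2}\right) 46 = \left(\frac{0}{\left(-3 + 3^{2}\right) 2} + 2 \cdot \frac{1}{2}\right) 46 = \left(\frac{0}{\left(-3 + 9\right) 2} + 1\right) 46 = \left(\frac{0}{6 \cdot 2} + 1\right) 46 = \left(\frac{0}{12} + 1\right) 46 = \left(0 \cdot \frac{1}{12} + 1\right) 46 = \left(0 + 1\right) 46 = 1 \cdot 46 = 46$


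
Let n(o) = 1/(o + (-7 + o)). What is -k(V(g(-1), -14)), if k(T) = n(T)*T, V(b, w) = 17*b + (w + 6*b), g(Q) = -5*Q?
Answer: -101/195 ≈ -0.51795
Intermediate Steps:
V(b, w) = w + 23*b
n(o) = 1/(-7 + 2*o)
k(T) = T/(-7 + 2*T)
-k(V(g(-1), -14)) = -(-14 + 23*(-5*(-1)))/(-7 + 2*(-14 + 23*(-5*(-1)))) = -(-14 + 23*5)/(-7 + 2*(-14 + 23*5)) = -(-14 + 115)/(-7 + 2*(-14 + 115)) = -101/(-7 + 2*101) = -101/(-7 + 202) = -101/195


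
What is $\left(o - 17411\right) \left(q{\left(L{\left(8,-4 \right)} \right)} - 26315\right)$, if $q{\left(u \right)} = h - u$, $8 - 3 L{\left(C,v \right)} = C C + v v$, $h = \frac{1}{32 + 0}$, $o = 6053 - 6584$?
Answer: $\frac{7547400981}{16} \approx 4.7171 \cdot 10^{8}$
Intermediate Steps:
$o = -531$
$h = \frac{1}{32} \approx 0.03125$
$L{\left(C,v \right)} = \frac{8}{3} - \frac{C^{2}}{3} - \frac{v^{2}}{3}$ ($L{\left(C,v \right)} = \frac{8}{3} - \frac{C C + v v}{3} = \frac{8}{3} - \frac{C^{2} + v^{2}}{3} = \frac{8}{3} - \left(\frac{C^{2}}{3} + \frac{v^{2}}{3}\right) = \frac{8}{3} - \frac{C^{2}}{3} - \frac{v^{2}}{3}$)
$q{\left(u \right)} = \frac{1}{32} - u$
$\left(o - 17411\right) \left(q{\left(L{\left(8,-4 \right)} \right)} - 26315\right) = \left(-531 - 17411\right) \left(\left(\frac{1}{32} - \left(\frac{8}{3} - \frac{8^{2}}{3} - \frac{\left(-4\right)^{2}}{3}\right)\right) - 26315\right) = - 17942 \left(\left(\frac{1}{32} - \left(\frac{8}{3} - \frac{64}{3} - \frac{16}{3}\right)\right) - 26315\right) = - 17942 \left(\left(\frac{1}{32} - -24\right) - 26315\right) = - 17942 \left(\left(\frac{1}{32} + 24\right) - 26315\right) = - 17942 \left(\frac{769}{32} - 26315\right) = \left(-17942\right) \left(- \frac{841311}{32}\right) = \frac{7547400981}{16}$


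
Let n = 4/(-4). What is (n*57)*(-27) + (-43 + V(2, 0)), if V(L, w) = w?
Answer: 1496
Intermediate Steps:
n = -1 (n = 4*(-¼) = -1)
(n*57)*(-27) + (-43 + V(2, 0)) = -1*57*(-27) + (-43 + 0) = -57*(-27) - 43 = 1539 - 43 = 1496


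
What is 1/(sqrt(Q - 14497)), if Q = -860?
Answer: -I*sqrt(15357)/15357 ≈ -0.0080695*I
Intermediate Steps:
1/(sqrt(Q - 14497)) = 1/(sqrt(-860 - 14497)) = 1/(sqrt(-15357)) = 1/(I*sqrt(15357)) = -I*sqrt(15357)/15357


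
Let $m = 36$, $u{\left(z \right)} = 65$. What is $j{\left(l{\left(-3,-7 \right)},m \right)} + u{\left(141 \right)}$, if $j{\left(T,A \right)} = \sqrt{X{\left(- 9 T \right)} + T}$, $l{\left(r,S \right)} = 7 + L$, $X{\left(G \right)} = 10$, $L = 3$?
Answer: $65 + 2 \sqrt{5} \approx 69.472$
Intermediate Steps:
$l{\left(r,S \right)} = 10$ ($l{\left(r,S \right)} = 7 + 3 = 10$)
$j{\left(T,A \right)} = \sqrt{10 + T}$
$j{\left(l{\left(-3,-7 \right)},m \right)} + u{\left(141 \right)} = \sqrt{10 + 10} + 65 = \sqrt{20} + 65 = 2 \sqrt{5} + 65 = 65 + 2 \sqrt{5}$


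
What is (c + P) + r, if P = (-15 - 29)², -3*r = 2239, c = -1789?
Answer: -1798/3 ≈ -599.33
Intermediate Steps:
r = -2239/3 (r = -⅓*2239 = -2239/3 ≈ -746.33)
P = 1936 (P = (-44)² = 1936)
(c + P) + r = (-1789 + 1936) - 2239/3 = 147 - 2239/3 = -1798/3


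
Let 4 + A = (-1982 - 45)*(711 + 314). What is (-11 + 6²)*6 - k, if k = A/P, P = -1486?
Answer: -1854779/1486 ≈ -1248.2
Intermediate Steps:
A = -2077679 (A = -4 + (-1982 - 45)*(711 + 314) = -4 - 2027*1025 = -4 - 2077675 = -2077679)
k = 2077679/1486 (k = -2077679/(-1486) = -2077679*(-1/1486) = 2077679/1486 ≈ 1398.2)
(-11 + 6²)*6 - k = (-11 + 6²)*6 - 1*2077679/1486 = (-11 + 36)*6 - 2077679/1486 = 25*6 - 2077679/1486 = 150 - 2077679/1486 = -1854779/1486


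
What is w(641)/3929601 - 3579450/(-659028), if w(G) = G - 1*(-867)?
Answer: 180343642483/33201501126 ≈ 5.4318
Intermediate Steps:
w(G) = 867 + G (w(G) = G + 867 = 867 + G)
w(641)/3929601 - 3579450/(-659028) = (867 + 641)/3929601 - 3579450/(-659028) = 1508*(1/3929601) - 3579450*(-1/659028) = 116/302277 + 596575/109838 = 180343642483/33201501126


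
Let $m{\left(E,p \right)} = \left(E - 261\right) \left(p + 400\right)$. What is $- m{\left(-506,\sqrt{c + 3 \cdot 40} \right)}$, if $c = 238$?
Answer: $306800 + 767 \sqrt{358} \approx 3.2131 \cdot 10^{5}$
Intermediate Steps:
$m{\left(E,p \right)} = \left(-261 + E\right) \left(400 + p\right)$
$- m{\left(-506,\sqrt{c + 3 \cdot 40} \right)} = - (-104400 - 261 \sqrt{238 + 3 \cdot 40} + 400 \left(-506\right) - 506 \sqrt{238 + 3 \cdot 40}) = - (-104400 - 261 \sqrt{238 + 120} - 202400 - 506 \sqrt{238 + 120}) = - (-104400 - 261 \sqrt{358} - 202400 - 506 \sqrt{358}) = - (-306800 - 767 \sqrt{358}) = 306800 + 767 \sqrt{358}$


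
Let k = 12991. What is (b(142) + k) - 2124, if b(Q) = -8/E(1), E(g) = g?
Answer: 10859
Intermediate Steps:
b(Q) = -8 (b(Q) = -8/1 = -8*1 = -8)
(b(142) + k) - 2124 = (-8 + 12991) - 2124 = 12983 - 2124 = 10859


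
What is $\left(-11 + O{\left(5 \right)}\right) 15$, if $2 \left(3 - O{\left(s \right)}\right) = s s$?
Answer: $- \frac{615}{2} \approx -307.5$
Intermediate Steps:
$O{\left(s \right)} = 3 - \frac{s^{2}}{2}$ ($O{\left(s \right)} = 3 - \frac{s s}{2} = 3 - \frac{s^{2}}{2}$)
$\left(-11 + O{\left(5 \right)}\right) 15 = \left(-11 + \left(3 - \frac{5^{2}}{2}\right)\right) 15 = \left(-11 + \left(3 - \frac{25}{2}\right)\right) 15 = \left(-11 - \frac{19}{2}\right) 15 = \left(- \frac{41}{2}\right) 15 = - \frac{615}{2}$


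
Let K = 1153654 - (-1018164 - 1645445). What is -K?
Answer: -3817263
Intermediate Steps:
K = 3817263 (K = 1153654 - 1*(-2663609) = 1153654 + 2663609 = 3817263)
-K = -1*3817263 = -3817263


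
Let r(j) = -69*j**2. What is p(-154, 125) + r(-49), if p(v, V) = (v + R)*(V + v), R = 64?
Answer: -163059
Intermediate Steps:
p(v, V) = (64 + v)*(V + v) (p(v, V) = (v + 64)*(V + v) = (64 + v)*(V + v))
p(-154, 125) + r(-49) = ((-154)**2 + 64*125 + 64*(-154) + 125*(-154)) - 69*(-49)**2 = (23716 + 8000 - 9856 - 19250) - 69*2401 = 2610 - 165669 = -163059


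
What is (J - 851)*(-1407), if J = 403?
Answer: 630336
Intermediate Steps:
(J - 851)*(-1407) = (403 - 851)*(-1407) = -448*(-1407) = 630336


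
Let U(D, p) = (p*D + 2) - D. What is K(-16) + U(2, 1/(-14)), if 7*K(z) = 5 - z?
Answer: 20/7 ≈ 2.8571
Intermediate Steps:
U(D, p) = 2 - D + D*p (U(D, p) = (D*p + 2) - D = (2 + D*p) - D = 2 - D + D*p)
K(z) = 5/7 - z/7 (K(z) = (5 - z)/7 = 5/7 - z/7)
K(-16) + U(2, 1/(-14)) = (5/7 - 1/7*(-16)) + (2 - 1*2 + 2/(-14)) = (5/7 + 16/7) + (2 - 2 + 2*(-1/14)) = 3 + (2 - 2 - 1/7) = 3 - 1/7 = 20/7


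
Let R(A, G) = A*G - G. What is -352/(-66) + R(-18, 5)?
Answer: -269/3 ≈ -89.667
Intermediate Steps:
R(A, G) = -G + A*G
-352/(-66) + R(-18, 5) = -352/(-66) + 5*(-1 - 18) = -352*(-1/66) + 5*(-19) = 16/3 - 95 = -269/3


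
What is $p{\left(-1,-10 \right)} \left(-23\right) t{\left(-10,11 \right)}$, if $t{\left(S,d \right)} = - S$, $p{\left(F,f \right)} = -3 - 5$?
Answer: $1840$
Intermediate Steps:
$p{\left(F,f \right)} = -8$
$p{\left(-1,-10 \right)} \left(-23\right) t{\left(-10,11 \right)} = \left(-8\right) \left(-23\right) \left(\left(-1\right) \left(-10\right)\right) = 184 \cdot 10 = 1840$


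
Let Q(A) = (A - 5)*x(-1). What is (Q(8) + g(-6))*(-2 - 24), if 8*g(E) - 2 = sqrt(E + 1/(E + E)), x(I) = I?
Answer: 143/2 - 13*I*sqrt(219)/24 ≈ 71.5 - 8.0159*I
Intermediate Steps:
g(E) = 1/4 + sqrt(E + 1/(2*E))/8 (g(E) = 1/4 + sqrt(E + 1/(E + E))/8 = 1/4 + sqrt(E + 1/(2*E))/8)
Q(A) = 5 - A (Q(A) = (A - 5)*(-1) = (-5 + A)*(-1) = 5 - A)
(Q(8) + g(-6))*(-2 - 24) = ((5 - 1*8) + (1/4 + sqrt(2)*sqrt((1 + 2*(-6)**2)/(-6))/16))*(-2 - 24) = ((5 - 8) + (1/4 + sqrt(2)*sqrt(-(1 + 2*36)/6)/16))*(-26) = (-3 + (1/4 + sqrt(2)*sqrt(-(1 + 72)/6)/16))*(-26) = (-3 + (1/4 + sqrt(2)*sqrt(-1/6*73)/16))*(-26) = (-3 + (1/4 + sqrt(2)*sqrt(-73/6)/16))*(-26) = (-3 + (1/4 + sqrt(2)*(I*sqrt(438)/6)/16))*(-26) = (-3 + (1/4 + I*sqrt(219)/48))*(-26) = (-11/4 + I*sqrt(219)/48)*(-26) = 143/2 - 13*I*sqrt(219)/24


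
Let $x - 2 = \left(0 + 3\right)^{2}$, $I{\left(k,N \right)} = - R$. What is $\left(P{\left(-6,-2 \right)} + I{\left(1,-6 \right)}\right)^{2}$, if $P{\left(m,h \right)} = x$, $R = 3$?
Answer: $64$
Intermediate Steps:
$I{\left(k,N \right)} = -3$ ($I{\left(k,N \right)} = \left(-1\right) 3 = -3$)
$x = 11$ ($x = 2 + \left(0 + 3\right)^{2} = 2 + 3^{2} = 2 + 9 = 11$)
$P{\left(m,h \right)} = 11$
$\left(P{\left(-6,-2 \right)} + I{\left(1,-6 \right)}\right)^{2} = \left(11 - 3\right)^{2} = 8^{2} = 64$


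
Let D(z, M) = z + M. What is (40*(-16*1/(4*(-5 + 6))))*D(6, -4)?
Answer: -320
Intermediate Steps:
D(z, M) = M + z
(40*(-16*1/(4*(-5 + 6))))*D(6, -4) = (40*(-16*1/(4*(-5 + 6))))*(-4 + 6) = (40*(-16/(4*1)))*2 = (40*(-16/4))*2 = (40*(-16*¼))*2 = (40*(-4))*2 = -160*2 = -320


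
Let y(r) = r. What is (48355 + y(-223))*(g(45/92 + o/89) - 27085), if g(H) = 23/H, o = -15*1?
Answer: -162525263892/125 ≈ -1.3002e+9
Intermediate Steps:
o = -15
(48355 + y(-223))*(g(45/92 + o/89) - 27085) = (48355 - 223)*(23/(45/92 - 15/89) - 27085) = 48132*(23/(45*(1/92) - 15*1/89) - 27085) = 48132*(23/(45/92 - 15/89) - 27085) = 48132*(23/(2625/8188) - 27085) = 48132*(23*(8188/2625) - 27085) = 48132*(188324/2625 - 27085) = 48132*(-70909801/2625) = -162525263892/125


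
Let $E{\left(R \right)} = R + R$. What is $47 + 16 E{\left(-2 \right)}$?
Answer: $-17$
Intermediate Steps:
$E{\left(R \right)} = 2 R$
$47 + 16 E{\left(-2 \right)} = 47 + 16 \cdot 2 \left(-2\right) = 47 + 16 \left(-4\right) = 47 - 64 = -17$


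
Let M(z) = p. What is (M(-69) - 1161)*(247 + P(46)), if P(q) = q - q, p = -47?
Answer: -298376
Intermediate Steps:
P(q) = 0
M(z) = -47
(M(-69) - 1161)*(247 + P(46)) = (-47 - 1161)*(247 + 0) = -1208*247 = -298376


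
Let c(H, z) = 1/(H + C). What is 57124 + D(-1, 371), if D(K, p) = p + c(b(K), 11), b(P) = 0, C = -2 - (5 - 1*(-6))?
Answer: 747434/13 ≈ 57495.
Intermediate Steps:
C = -13 (C = -2 - (5 + 6) = -2 - 1*11 = -2 - 11 = -13)
c(H, z) = 1/(-13 + H) (c(H, z) = 1/(H - 13) = 1/(-13 + H))
D(K, p) = -1/13 + p (D(K, p) = p + 1/(-13 + 0) = p + 1/(-13) = p - 1/13 = -1/13 + p)
57124 + D(-1, 371) = 57124 + (-1/13 + 371) = 57124 + 4822/13 = 747434/13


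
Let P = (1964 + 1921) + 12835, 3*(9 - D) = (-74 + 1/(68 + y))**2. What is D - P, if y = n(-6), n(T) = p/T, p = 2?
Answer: -2291501158/123627 ≈ -18536.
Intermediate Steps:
n(T) = 2/T
y = -1/3 (y = 2/(-6) = 2*(-1/6) = -1/3 ≈ -0.33333)
D = -224457718/123627 (D = 9 - (-74 + 1/(68 - 1/3))**2/3 = 9 - (-74 + 1/(203/3))**2/3 = 9 - (-74 + 3/203)**2/3 = 9 - (-15019/203)**2/3 = 9 - 1/3*225570361/41209 = 9 - 225570361/123627 = -224457718/123627 ≈ -1815.6)
P = 16720 (P = 3885 + 12835 = 16720)
D - P = -224457718/123627 - 1*16720 = -224457718/123627 - 16720 = -2291501158/123627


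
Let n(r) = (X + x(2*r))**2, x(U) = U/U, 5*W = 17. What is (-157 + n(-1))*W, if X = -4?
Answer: -2516/5 ≈ -503.20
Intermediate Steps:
W = 17/5 (W = (1/5)*17 = 17/5 ≈ 3.4000)
x(U) = 1
n(r) = 9 (n(r) = (-4 + 1)**2 = (-3)**2 = 9)
(-157 + n(-1))*W = (-157 + 9)*(17/5) = -148*17/5 = -2516/5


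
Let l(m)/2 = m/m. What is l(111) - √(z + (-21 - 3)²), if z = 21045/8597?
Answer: 2 - √42752167449/8597 ≈ -22.051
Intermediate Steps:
l(m) = 2 (l(m) = 2*(m/m) = 2*1 = 2)
z = 21045/8597 (z = 21045*(1/8597) = 21045/8597 ≈ 2.4479)
l(111) - √(z + (-21 - 3)²) = 2 - √(21045/8597 + (-21 - 3)²) = 2 - √(21045/8597 + (-24)²) = 2 - √(21045/8597 + 576) = 2 - √(4972917/8597) = 2 - √42752167449/8597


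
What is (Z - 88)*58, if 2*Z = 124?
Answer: -1508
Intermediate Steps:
Z = 62 (Z = (1/2)*124 = 62)
(Z - 88)*58 = (62 - 88)*58 = -26*58 = -1508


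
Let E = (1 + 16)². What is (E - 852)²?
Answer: 316969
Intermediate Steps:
E = 289 (E = 17² = 289)
(E - 852)² = (289 - 852)² = (-563)² = 316969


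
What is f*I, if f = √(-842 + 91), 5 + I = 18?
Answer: 13*I*√751 ≈ 356.26*I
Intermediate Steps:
I = 13 (I = -5 + 18 = 13)
f = I*√751 (f = √(-751) = I*√751 ≈ 27.404*I)
f*I = (I*√751)*13 = 13*I*√751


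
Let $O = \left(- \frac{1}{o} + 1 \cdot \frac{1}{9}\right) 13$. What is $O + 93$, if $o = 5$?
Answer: $\frac{4133}{45} \approx 91.844$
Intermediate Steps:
$O = - \frac{52}{45}$ ($O = \left(- \frac{1}{5} + 1 \cdot \frac{1}{9}\right) 13 = \left(\left(-1\right) \frac{1}{5} + 1 \cdot \frac{1}{9}\right) 13 = \left(- \frac{1}{5} + \frac{1}{9}\right) 13 = \left(- \frac{4}{45}\right) 13 = - \frac{52}{45} \approx -1.1556$)
$O + 93 = - \frac{52}{45} + 93 = \frac{4133}{45}$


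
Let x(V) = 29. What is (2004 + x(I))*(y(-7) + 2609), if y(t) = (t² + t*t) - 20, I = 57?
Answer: 5462671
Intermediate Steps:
y(t) = -20 + 2*t² (y(t) = (t² + t²) - 20 = 2*t² - 20 = -20 + 2*t²)
(2004 + x(I))*(y(-7) + 2609) = (2004 + 29)*((-20 + 2*(-7)²) + 2609) = 2033*((-20 + 2*49) + 2609) = 2033*((-20 + 98) + 2609) = 2033*(78 + 2609) = 2033*2687 = 5462671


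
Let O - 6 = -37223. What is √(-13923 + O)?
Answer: 2*I*√12785 ≈ 226.14*I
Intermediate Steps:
O = -37217 (O = 6 - 37223 = -37217)
√(-13923 + O) = √(-13923 - 37217) = √(-51140) = 2*I*√12785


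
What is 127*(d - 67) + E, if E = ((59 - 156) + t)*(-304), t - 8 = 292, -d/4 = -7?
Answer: -66665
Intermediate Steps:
d = 28 (d = -4*(-7) = 28)
t = 300 (t = 8 + 292 = 300)
E = -61712 (E = ((59 - 156) + 300)*(-304) = (-97 + 300)*(-304) = 203*(-304) = -61712)
127*(d - 67) + E = 127*(28 - 67) - 61712 = 127*(-39) - 61712 = -4953 - 61712 = -66665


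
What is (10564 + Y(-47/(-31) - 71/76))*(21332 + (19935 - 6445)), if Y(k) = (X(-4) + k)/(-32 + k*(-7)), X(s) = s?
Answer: 31264300645878/84989 ≈ 3.6786e+8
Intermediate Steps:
Y(k) = (-4 + k)/(-32 - 7*k) (Y(k) = (-4 + k)/(-32 + k*(-7)) = (-4 + k)/(-32 - 7*k))
(10564 + Y(-47/(-31) - 71/76))*(21332 + (19935 - 6445)) = (10564 + (4 - (-47/(-31) - 71/76))/(32 + 7*(-47/(-31) - 71/76)))*(21332 + (19935 - 6445)) = (10564 + (4 - (-47*(-1/31) - 71*1/76))/(32 + 7*(-47*(-1/31) - 71*1/76)))*(21332 + 13490) = (10564 + (4 - (47/31 - 71/76))/(32 + 7*(47/31 - 71/76)))*34822 = (10564 + (4 - 1*1371/2356)/(32 + 7*(1371/2356)))*34822 = (10564 + (4 - 1371/2356)/(32 + 9597/2356))*34822 = (10564 + (8053/2356)/(84989/2356))*34822 = (10564 + (2356/84989)*(8053/2356))*34822 = (10564 + 8053/84989)*34822 = (897831849/84989)*34822 = 31264300645878/84989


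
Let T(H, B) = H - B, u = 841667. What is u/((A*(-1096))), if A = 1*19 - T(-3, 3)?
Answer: -841667/27400 ≈ -30.718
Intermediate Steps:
A = 25 (A = 1*19 - (-3 - 1*3) = 19 - (-3 - 3) = 19 - 1*(-6) = 19 + 6 = 25)
u/((A*(-1096))) = 841667/((25*(-1096))) = 841667/(-27400) = 841667*(-1/27400) = -841667/27400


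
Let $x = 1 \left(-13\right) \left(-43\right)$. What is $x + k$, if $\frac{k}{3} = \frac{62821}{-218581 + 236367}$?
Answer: $\frac{10130837}{17786} \approx 569.6$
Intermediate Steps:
$x = 559$ ($x = \left(-13\right) \left(-43\right) = 559$)
$k = \frac{188463}{17786}$ ($k = 3 \frac{62821}{-218581 + 236367} = 3 \cdot \frac{62821}{17786} = \frac{188463}{17786} \approx 10.596$)
$x + k = 559 + \frac{188463}{17786} = \frac{10130837}{17786}$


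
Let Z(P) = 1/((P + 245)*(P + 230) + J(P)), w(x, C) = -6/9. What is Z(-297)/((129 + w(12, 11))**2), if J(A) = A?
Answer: 9/472393075 ≈ 1.9052e-8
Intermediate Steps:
w(x, C) = -2/3 (w(x, C) = -6*1/9 = -2/3)
Z(P) = 1/(P + (230 + P)*(245 + P)) (Z(P) = 1/((P + 245)*(P + 230) + P) = 1/((245 + P)*(230 + P) + P) = 1/((230 + P)*(245 + P) + P) = 1/(P + (230 + P)*(245 + P)))
Z(-297)/((129 + w(12, 11))**2) = 1/((56350 + (-297)**2 + 476*(-297))*((129 - 2/3)**2)) = 1/((56350 + 88209 - 141372)*((385/3)**2)) = 1/(3187*(148225/9)) = (1/3187)*(9/148225) = 9/472393075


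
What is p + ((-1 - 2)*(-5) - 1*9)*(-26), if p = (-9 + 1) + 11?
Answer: -153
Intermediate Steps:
p = 3 (p = -8 + 11 = 3)
p + ((-1 - 2)*(-5) - 1*9)*(-26) = 3 + ((-1 - 2)*(-5) - 1*9)*(-26) = 3 + (-3*(-5) - 9)*(-26) = 3 + (15 - 9)*(-26) = 3 + 6*(-26) = 3 - 156 = -153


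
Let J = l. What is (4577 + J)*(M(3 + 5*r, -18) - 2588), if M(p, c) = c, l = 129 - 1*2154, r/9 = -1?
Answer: -6650512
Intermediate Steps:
r = -9 (r = 9*(-1) = -9)
l = -2025 (l = 129 - 2154 = -2025)
J = -2025
(4577 + J)*(M(3 + 5*r, -18) - 2588) = (4577 - 2025)*(-18 - 2588) = 2552*(-2606) = -6650512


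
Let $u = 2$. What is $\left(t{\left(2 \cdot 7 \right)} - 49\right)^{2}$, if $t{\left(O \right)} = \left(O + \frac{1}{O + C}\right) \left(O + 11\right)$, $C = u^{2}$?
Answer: $\frac{29626249}{324} \approx 91439.0$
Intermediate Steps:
$C = 4$ ($C = 2^{2} = 4$)
$t{\left(O \right)} = \left(11 + O\right) \left(O + \frac{1}{4 + O}\right)$ ($t{\left(O \right)} = \left(O + \frac{1}{O + 4}\right) \left(O + 11\right) = \left(O + \frac{1}{4 + O}\right) \left(11 + O\right) = \left(11 + O\right) \left(O + \frac{1}{4 + O}\right)$)
$\left(t{\left(2 \cdot 7 \right)} - 49\right)^{2} = \left(\frac{11 + \left(2 \cdot 7\right)^{3} + 15 \left(2 \cdot 7\right)^{2} + 45 \cdot 2 \cdot 7}{4 + 2 \cdot 7} - 49\right)^{2} = \left(\frac{11 + 14^{3} + 15 \cdot 14^{2} + 45 \cdot 14}{4 + 14} - 49\right)^{2} = \left(\frac{11 + 2744 + 15 \cdot 196 + 630}{18} - 49\right)^{2} = \left(\frac{11 + 2744 + 2940 + 630}{18} - 49\right)^{2} = \left(\frac{1}{18} \cdot 6325 - 49\right)^{2} = \left(\frac{6325}{18} - 49\right)^{2} = \left(\frac{5443}{18}\right)^{2} = \frac{29626249}{324}$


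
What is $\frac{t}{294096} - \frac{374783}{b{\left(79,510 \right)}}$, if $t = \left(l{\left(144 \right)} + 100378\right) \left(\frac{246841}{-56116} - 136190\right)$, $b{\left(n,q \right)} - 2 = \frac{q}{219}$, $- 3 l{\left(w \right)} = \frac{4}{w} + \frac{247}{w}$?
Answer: $- \frac{252342538362575651}{1896401163264} \approx -1.3306 \cdot 10^{5}$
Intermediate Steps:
$l{\left(w \right)} = - \frac{251}{3 w}$ ($l{\left(w \right)} = - \frac{\frac{4}{w} + \frac{247}{w}}{3} = - \frac{251 \frac{1}{w}}{3} = - \frac{251}{3 w}$)
$b{\left(n,q \right)} = 2 + \frac{q}{219}$
$t = - \frac{12274447719097135}{897856}$ ($t = \left(- \frac{251}{3 \cdot 144} + 100378\right) \left(\frac{246841}{-56116} - 136190\right) = \left(\left(- \frac{251}{3}\right) \frac{1}{144} + 100378\right) \left(246841 \left(- \frac{1}{56116}\right) - 136190\right) = \left(- \frac{251}{432} + 100378\right) \left(- \frac{246841}{56116} - 136190\right) = \frac{43363045}{432} \left(- \frac{7642684881}{56116}\right) = - \frac{12274447719097135}{897856} \approx -1.3671 \cdot 10^{10}$)
$\frac{t}{294096} - \frac{374783}{b{\left(79,510 \right)}} = - \frac{12274447719097135}{897856 \cdot 294096} - \frac{374783}{2 + \frac{1}{219} \cdot 510} = \left(- \frac{12274447719097135}{897856}\right) \frac{1}{294096} - \frac{374783}{2 + \frac{170}{73}} = - \frac{1115858883554285}{24005078016} - \frac{374783}{\frac{316}{73}} = - \frac{1115858883554285}{24005078016} - \frac{27359159}{316} = - \frac{252342538362575651}{1896401163264}$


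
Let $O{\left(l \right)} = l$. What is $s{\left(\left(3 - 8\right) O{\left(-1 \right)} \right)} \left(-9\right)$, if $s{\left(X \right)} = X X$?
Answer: $-225$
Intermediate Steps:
$s{\left(X \right)} = X^{2}$
$s{\left(\left(3 - 8\right) O{\left(-1 \right)} \right)} \left(-9\right) = \left(\left(3 - 8\right) \left(-1\right)\right)^{2} \left(-9\right) = \left(\left(-5\right) \left(-1\right)\right)^{2} \left(-9\right) = 5^{2} \left(-9\right) = 25 \left(-9\right) = -225$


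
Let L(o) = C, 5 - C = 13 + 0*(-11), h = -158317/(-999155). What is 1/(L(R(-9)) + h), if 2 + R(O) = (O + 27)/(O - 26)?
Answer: -999155/7834923 ≈ -0.12753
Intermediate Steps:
h = 158317/999155 (h = -158317*(-1/999155) = 158317/999155 ≈ 0.15845)
R(O) = -2 + (27 + O)/(-26 + O) (R(O) = -2 + (O + 27)/(O - 26) = -2 + (27 + O)/(-26 + O))
C = -8 (C = 5 - (13 + 0*(-11)) = 5 - (13 + 0) = 5 - 1*13 = 5 - 13 = -8)
L(o) = -8
1/(L(R(-9)) + h) = 1/(-8 + 158317/999155) = 1/(-7834923/999155) = -999155/7834923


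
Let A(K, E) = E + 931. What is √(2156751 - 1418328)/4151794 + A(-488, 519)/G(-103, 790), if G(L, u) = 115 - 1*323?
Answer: -725/104 + 3*√82047/4151794 ≈ -6.9709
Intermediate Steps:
G(L, u) = -208 (G(L, u) = 115 - 323 = -208)
A(K, E) = 931 + E
√(2156751 - 1418328)/4151794 + A(-488, 519)/G(-103, 790) = √(2156751 - 1418328)/4151794 + (931 + 519)/(-208) = √738423*(1/4151794) + 1450*(-1/208) = (3*√82047)*(1/4151794) - 725/104 = 3*√82047/4151794 - 725/104 = -725/104 + 3*√82047/4151794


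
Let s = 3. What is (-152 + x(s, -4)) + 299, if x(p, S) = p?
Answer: 150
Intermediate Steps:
(-152 + x(s, -4)) + 299 = (-152 + 3) + 299 = -149 + 299 = 150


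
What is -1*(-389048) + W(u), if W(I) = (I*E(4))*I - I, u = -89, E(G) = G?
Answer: 420821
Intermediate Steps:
W(I) = -I + 4*I² (W(I) = (I*4)*I - I = (4*I)*I - I = 4*I² - I = -I + 4*I²)
-1*(-389048) + W(u) = -1*(-389048) - 89*(-1 + 4*(-89)) = 389048 - 89*(-1 - 356) = 389048 - 89*(-357) = 389048 + 31773 = 420821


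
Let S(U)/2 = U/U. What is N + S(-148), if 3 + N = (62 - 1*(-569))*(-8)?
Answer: -5049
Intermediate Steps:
S(U) = 2 (S(U) = 2*(U/U) = 2*1 = 2)
N = -5051 (N = -3 + (62 - 1*(-569))*(-8) = -3 + (62 + 569)*(-8) = -3 + 631*(-8) = -3 - 5048 = -5051)
N + S(-148) = -5051 + 2 = -5049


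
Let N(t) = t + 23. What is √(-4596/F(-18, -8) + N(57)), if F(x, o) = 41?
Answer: 2*I*√13489/41 ≈ 5.6655*I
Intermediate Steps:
N(t) = 23 + t
√(-4596/F(-18, -8) + N(57)) = √(-4596/41 + (23 + 57)) = √(-4596*1/41 + 80) = √(-4596/41 + 80) = √(-1316/41) = 2*I*√13489/41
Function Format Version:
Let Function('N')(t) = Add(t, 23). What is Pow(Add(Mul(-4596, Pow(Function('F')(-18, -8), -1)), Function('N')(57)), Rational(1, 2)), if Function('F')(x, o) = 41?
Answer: Mul(Rational(2, 41), I, Pow(13489, Rational(1, 2))) ≈ Mul(5.6655, I)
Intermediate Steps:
Function('N')(t) = Add(23, t)
Pow(Add(Mul(-4596, Pow(Function('F')(-18, -8), -1)), Function('N')(57)), Rational(1, 2)) = Pow(Add(Mul(-4596, Pow(41, -1)), Add(23, 57)), Rational(1, 2)) = Pow(Add(Mul(-4596, Rational(1, 41)), 80), Rational(1, 2)) = Pow(Add(Rational(-4596, 41), 80), Rational(1, 2)) = Pow(Rational(-1316, 41), Rational(1, 2)) = Mul(Rational(2, 41), I, Pow(13489, Rational(1, 2)))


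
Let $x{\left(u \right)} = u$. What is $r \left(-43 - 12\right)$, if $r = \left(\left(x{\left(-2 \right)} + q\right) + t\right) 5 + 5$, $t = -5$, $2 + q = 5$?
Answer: $825$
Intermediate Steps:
$q = 3$ ($q = -2 + 5 = 3$)
$r = -15$ ($r = \left(\left(-2 + 3\right) - 5\right) 5 + 5 = \left(1 - 5\right) 5 + 5 = \left(-4\right) 5 + 5 = -20 + 5 = -15$)
$r \left(-43 - 12\right) = - 15 \left(-43 - 12\right) = \left(-15\right) \left(-55\right) = 825$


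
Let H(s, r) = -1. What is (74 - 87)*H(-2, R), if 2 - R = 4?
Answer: 13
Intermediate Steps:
R = -2 (R = 2 - 1*4 = 2 - 4 = -2)
(74 - 87)*H(-2, R) = (74 - 87)*(-1) = -13*(-1) = 13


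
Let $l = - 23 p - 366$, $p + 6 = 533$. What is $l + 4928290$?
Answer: $4915803$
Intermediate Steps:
$p = 527$ ($p = -6 + 533 = 527$)
$l = -12487$ ($l = \left(-23\right) 527 - 366 = -12121 - 366 = -12487$)
$l + 4928290 = -12487 + 4928290 = 4915803$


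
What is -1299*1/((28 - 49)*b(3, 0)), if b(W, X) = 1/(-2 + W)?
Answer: 433/7 ≈ 61.857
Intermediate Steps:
-1299*1/((28 - 49)*b(3, 0)) = -1299*(-2 + 3)/(28 - 49) = -1299/(-21/1) = -1299/(1*(-21)) = -1299/(-21) = -1299*(-1/21) = 433/7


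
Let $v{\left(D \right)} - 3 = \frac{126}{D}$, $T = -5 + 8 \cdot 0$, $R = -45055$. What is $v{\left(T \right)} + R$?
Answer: $- \frac{225386}{5} \approx -45077.0$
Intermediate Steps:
$T = -5$ ($T = -5 + 0 = -5$)
$v{\left(D \right)} = 3 + \frac{126}{D}$
$v{\left(T \right)} + R = \left(3 + \frac{126}{-5}\right) - 45055 = \left(3 + 126 \left(- \frac{1}{5}\right)\right) - 45055 = \left(3 - \frac{126}{5}\right) - 45055 = - \frac{111}{5} - 45055 = - \frac{225386}{5}$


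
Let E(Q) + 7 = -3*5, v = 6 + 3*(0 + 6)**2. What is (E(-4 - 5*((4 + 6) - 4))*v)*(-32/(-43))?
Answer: -80256/43 ≈ -1866.4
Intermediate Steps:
v = 114 (v = 6 + 3*6**2 = 6 + 3*36 = 6 + 108 = 114)
E(Q) = -22 (E(Q) = -7 - 3*5 = -7 - 15 = -22)
(E(-4 - 5*((4 + 6) - 4))*v)*(-32/(-43)) = (-22*114)*(-32/(-43)) = -(-80256)*(-1)/43 = -2508*32/43 = -80256/43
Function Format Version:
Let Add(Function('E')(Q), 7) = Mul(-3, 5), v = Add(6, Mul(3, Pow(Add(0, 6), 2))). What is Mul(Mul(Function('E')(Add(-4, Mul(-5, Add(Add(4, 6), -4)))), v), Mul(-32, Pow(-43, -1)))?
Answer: Rational(-80256, 43) ≈ -1866.4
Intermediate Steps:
v = 114 (v = Add(6, Mul(3, Pow(6, 2))) = Add(6, Mul(3, 36)) = Add(6, 108) = 114)
Function('E')(Q) = -22 (Function('E')(Q) = Add(-7, Mul(-3, 5)) = Add(-7, -15) = -22)
Mul(Mul(Function('E')(Add(-4, Mul(-5, Add(Add(4, 6), -4)))), v), Mul(-32, Pow(-43, -1))) = Mul(Mul(-22, 114), Mul(-32, Pow(-43, -1))) = Mul(-2508, Mul(-32, Rational(-1, 43))) = Mul(-2508, Rational(32, 43)) = Rational(-80256, 43)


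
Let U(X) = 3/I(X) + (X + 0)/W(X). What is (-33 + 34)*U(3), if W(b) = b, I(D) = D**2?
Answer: 4/3 ≈ 1.3333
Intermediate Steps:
U(X) = 1 + 3/X**2 (U(X) = 3/(X**2) + (X + 0)/X = 3/X**2 + X/X = 3/X**2 + 1 = 1 + 3/X**2)
(-33 + 34)*U(3) = (-33 + 34)*(1 + 3/3**2) = 1*(1 + 3*(1/9)) = 1*(1 + 1/3) = 1*(4/3) = 4/3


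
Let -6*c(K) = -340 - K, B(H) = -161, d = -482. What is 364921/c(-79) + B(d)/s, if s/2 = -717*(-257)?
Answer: 29886055221/3562534 ≈ 8389.0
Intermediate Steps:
c(K) = 170/3 + K/6 (c(K) = -(-340 - K)/6 = 170/3 + K/6)
s = 368538 (s = 2*(-717*(-257)) = 2*184269 = 368538)
364921/c(-79) + B(d)/s = 364921/(170/3 + (⅙)*(-79)) - 161/368538 = 364921/(170/3 - 79/6) - 161*1/368538 = 364921/(87/2) - 161/368538 = 364921*(2/87) - 161/368538 = 729842/87 - 161/368538 = 29886055221/3562534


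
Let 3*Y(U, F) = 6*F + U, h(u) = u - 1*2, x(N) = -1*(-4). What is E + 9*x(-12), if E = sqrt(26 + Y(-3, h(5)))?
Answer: 36 + sqrt(31) ≈ 41.568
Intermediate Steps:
x(N) = 4
h(u) = -2 + u (h(u) = u - 2 = -2 + u)
Y(U, F) = 2*F + U/3 (Y(U, F) = (6*F + U)/3 = (U + 6*F)/3 = 2*F + U/3)
E = sqrt(31) (E = sqrt(26 + (2*(-2 + 5) + (1/3)*(-3))) = sqrt(26 + (2*3 - 1)) = sqrt(26 + (6 - 1)) = sqrt(26 + 5) = sqrt(31) ≈ 5.5678)
E + 9*x(-12) = sqrt(31) + 9*4 = sqrt(31) + 36 = 36 + sqrt(31)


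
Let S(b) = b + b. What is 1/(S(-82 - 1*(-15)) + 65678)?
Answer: 1/65544 ≈ 1.5257e-5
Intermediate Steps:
S(b) = 2*b
1/(S(-82 - 1*(-15)) + 65678) = 1/(2*(-82 - 1*(-15)) + 65678) = 1/(2*(-82 + 15) + 65678) = 1/(2*(-67) + 65678) = 1/(-134 + 65678) = 1/65544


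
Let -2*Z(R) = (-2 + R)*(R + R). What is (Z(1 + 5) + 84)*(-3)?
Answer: -180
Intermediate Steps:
Z(R) = -R*(-2 + R) (Z(R) = -(-2 + R)*(R + R)/2 = -(-2 + R)*2*R/2 = -R*(-2 + R))
(Z(1 + 5) + 84)*(-3) = ((1 + 5)*(2 - (1 + 5)) + 84)*(-3) = (6*(2 - 1*6) + 84)*(-3) = (6*(2 - 6) + 84)*(-3) = (6*(-4) + 84)*(-3) = (-24 + 84)*(-3) = 60*(-3) = -180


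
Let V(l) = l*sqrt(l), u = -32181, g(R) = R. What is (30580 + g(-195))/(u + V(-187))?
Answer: -57518805/61303292 + 334235*I*sqrt(187)/61303292 ≈ -0.93827 + 0.074557*I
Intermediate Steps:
V(l) = l**(3/2)
(30580 + g(-195))/(u + V(-187)) = (30580 - 195)/(-32181 + (-187)**(3/2)) = 30385/(-32181 - 187*I*sqrt(187))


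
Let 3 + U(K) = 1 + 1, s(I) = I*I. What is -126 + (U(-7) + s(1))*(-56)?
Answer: -126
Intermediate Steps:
s(I) = I²
U(K) = -1 (U(K) = -3 + (1 + 1) = -3 + 2 = -1)
-126 + (U(-7) + s(1))*(-56) = -126 + (-1 + 1²)*(-56) = -126 + (-1 + 1)*(-56) = -126 + 0*(-56) = -126 + 0 = -126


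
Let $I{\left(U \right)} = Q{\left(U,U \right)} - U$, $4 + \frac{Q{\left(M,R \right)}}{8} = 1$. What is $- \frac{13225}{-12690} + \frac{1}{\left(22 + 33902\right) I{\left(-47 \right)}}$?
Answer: $\frac{343961513}{330046596} \approx 1.0422$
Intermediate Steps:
$Q{\left(M,R \right)} = -24$ ($Q{\left(M,R \right)} = -32 + 8 \cdot 1 = -32 + 8 = -24$)
$I{\left(U \right)} = -24 - U$
$- \frac{13225}{-12690} + \frac{1}{\left(22 + 33902\right) I{\left(-47 \right)}} = - \frac{13225}{-12690} + \frac{1}{\left(22 + 33902\right) \left(-24 - -47\right)} = \left(-13225\right) \left(- \frac{1}{12690}\right) + \frac{1}{33924 \left(-24 + 47\right)} = \frac{2645}{2538} + \frac{1}{33924 \cdot 23} = \frac{2645}{2538} + \frac{1}{33924} \cdot \frac{1}{23} = \frac{2645}{2538} + \frac{1}{780252} = \frac{343961513}{330046596}$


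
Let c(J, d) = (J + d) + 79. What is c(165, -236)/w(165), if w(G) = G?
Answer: 8/165 ≈ 0.048485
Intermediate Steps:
c(J, d) = 79 + J + d
c(165, -236)/w(165) = (79 + 165 - 236)/165 = 8*(1/165) = 8/165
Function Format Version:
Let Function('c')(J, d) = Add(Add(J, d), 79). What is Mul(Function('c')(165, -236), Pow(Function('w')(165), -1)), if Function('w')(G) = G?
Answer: Rational(8, 165) ≈ 0.048485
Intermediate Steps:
Function('c')(J, d) = Add(79, J, d)
Mul(Function('c')(165, -236), Pow(Function('w')(165), -1)) = Mul(Add(79, 165, -236), Pow(165, -1)) = Mul(8, Rational(1, 165)) = Rational(8, 165)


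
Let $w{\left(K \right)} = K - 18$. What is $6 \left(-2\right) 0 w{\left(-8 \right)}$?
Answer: $0$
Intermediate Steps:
$w{\left(K \right)} = -18 + K$
$6 \left(-2\right) 0 w{\left(-8 \right)} = 6 \left(-2\right) 0 \left(-18 - 8\right) = \left(-12\right) 0 \left(-26\right) = 0 \left(-26\right) = 0$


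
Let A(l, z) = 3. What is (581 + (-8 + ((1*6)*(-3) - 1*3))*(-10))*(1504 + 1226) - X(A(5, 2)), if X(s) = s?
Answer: 2377827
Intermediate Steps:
(581 + (-8 + ((1*6)*(-3) - 1*3))*(-10))*(1504 + 1226) - X(A(5, 2)) = (581 + (-8 + ((1*6)*(-3) - 1*3))*(-10))*(1504 + 1226) - 1*3 = (581 + (-8 + (6*(-3) - 3))*(-10))*2730 - 3 = (581 + (-8 + (-18 - 3))*(-10))*2730 - 3 = (581 + (-8 - 21)*(-10))*2730 - 3 = (581 - 29*(-10))*2730 - 3 = (581 + 290)*2730 - 3 = 871*2730 - 3 = 2377830 - 3 = 2377827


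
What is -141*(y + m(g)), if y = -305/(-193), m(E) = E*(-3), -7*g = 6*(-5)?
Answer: 2148135/1351 ≈ 1590.0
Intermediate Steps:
g = 30/7 (g = -6*(-5)/7 = -⅐*(-30) = 30/7 ≈ 4.2857)
m(E) = -3*E
y = 305/193 (y = -305*(-1/193) = 305/193 ≈ 1.5803)
-141*(y + m(g)) = -141*(305/193 - 3*30/7) = -141*(305/193 - 90/7) = -141*(-15235/1351) = 2148135/1351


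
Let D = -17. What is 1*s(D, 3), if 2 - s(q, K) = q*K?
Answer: 53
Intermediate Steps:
s(q, K) = 2 - K*q (s(q, K) = 2 - q*K = 2 - K*q)
1*s(D, 3) = 1*(2 - 1*3*(-17)) = 1*(2 + 51) = 1*53 = 53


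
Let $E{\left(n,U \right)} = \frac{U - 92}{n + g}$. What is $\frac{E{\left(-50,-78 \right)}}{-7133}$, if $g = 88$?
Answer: $\frac{85}{135527} \approx 0.00062718$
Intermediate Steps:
$E{\left(n,U \right)} = \frac{-92 + U}{88 + n}$ ($E{\left(n,U \right)} = \frac{U - 92}{n + 88} = \frac{-92 + U}{88 + n}$)
$\frac{E{\left(-50,-78 \right)}}{-7133} = \frac{\frac{1}{88 - 50} \left(-92 - 78\right)}{-7133} = \frac{1}{38} \left(-170\right) \left(- \frac{1}{7133}\right) = \left(- \frac{85}{19}\right) \left(- \frac{1}{7133}\right) = \frac{85}{135527}$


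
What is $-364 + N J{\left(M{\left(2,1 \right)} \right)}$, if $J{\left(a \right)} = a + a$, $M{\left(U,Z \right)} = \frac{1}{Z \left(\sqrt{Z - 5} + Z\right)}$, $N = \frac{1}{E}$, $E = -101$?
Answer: $- \frac{183822}{505} + \frac{4 i}{505} \approx -364.0 + 0.0079208 i$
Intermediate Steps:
$N = - \frac{1}{101}$ ($N = \frac{1}{-101} = - \frac{1}{101} \approx -0.009901$)
$M{\left(U,Z \right)} = \frac{1}{Z \left(Z + \sqrt{-5 + Z}\right)}$ ($M{\left(U,Z \right)} = \frac{1}{Z \left(\sqrt{-5 + Z} + Z\right)} = \frac{1}{Z \left(Z + \sqrt{-5 + Z}\right)}$)
$J{\left(a \right)} = 2 a$
$-364 + N J{\left(M{\left(2,1 \right)} \right)} = -364 - \frac{2 \frac{1}{1 \left(1 + \sqrt{-5 + 1}\right)}}{101} = -364 - \frac{2 \cdot 1 \frac{1}{1 + \sqrt{-4}}}{101} = -364 - \frac{2 \cdot 1 \frac{1}{1 + 2 i}}{101} = -364 - \frac{2 \cdot 1 \frac{1 - 2 i}{5}}{101} = -364 - \frac{2 \frac{1 - 2 i}{5}}{101} = -364 - \frac{\frac{2}{5} \left(1 - 2 i\right)}{101} = -364 - \frac{2 \left(1 - 2 i\right)}{505}$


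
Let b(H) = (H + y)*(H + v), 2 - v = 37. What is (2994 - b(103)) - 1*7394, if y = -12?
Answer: -10588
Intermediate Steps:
v = -35 (v = 2 - 1*37 = 2 - 37 = -35)
b(H) = (-35 + H)*(-12 + H) (b(H) = (H - 12)*(H - 35) = (-12 + H)*(-35 + H) = (-35 + H)*(-12 + H))
(2994 - b(103)) - 1*7394 = (2994 - (420 + 103² - 47*103)) - 1*7394 = (2994 - (420 + 10609 - 4841)) - 7394 = (2994 - 1*6188) - 7394 = (2994 - 6188) - 7394 = -3194 - 7394 = -10588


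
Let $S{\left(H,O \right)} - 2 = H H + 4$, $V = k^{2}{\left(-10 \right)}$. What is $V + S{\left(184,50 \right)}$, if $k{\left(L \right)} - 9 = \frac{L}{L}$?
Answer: $33962$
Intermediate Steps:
$k{\left(L \right)} = 10$ ($k{\left(L \right)} = 9 + \frac{L}{L} = 9 + 1 = 10$)
$V = 100$ ($V = 10^{2} = 100$)
$S{\left(H,O \right)} = 6 + H^{2}$ ($S{\left(H,O \right)} = 2 + \left(H H + 4\right) = 2 + \left(H^{2} + 4\right) = 2 + \left(4 + H^{2}\right) = 6 + H^{2}$)
$V + S{\left(184,50 \right)} = 100 + \left(6 + 184^{2}\right) = 100 + \left(6 + 33856\right) = 100 + 33862 = 33962$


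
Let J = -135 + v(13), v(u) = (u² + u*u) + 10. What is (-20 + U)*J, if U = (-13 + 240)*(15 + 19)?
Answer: 1639674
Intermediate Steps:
v(u) = 10 + 2*u² (v(u) = (u² + u²) + 10 = 2*u² + 10 = 10 + 2*u²)
J = 213 (J = -135 + (10 + 2*13²) = -135 + (10 + 2*169) = -135 + (10 + 338) = -135 + 348 = 213)
U = 7718 (U = 227*34 = 7718)
(-20 + U)*J = (-20 + 7718)*213 = 7698*213 = 1639674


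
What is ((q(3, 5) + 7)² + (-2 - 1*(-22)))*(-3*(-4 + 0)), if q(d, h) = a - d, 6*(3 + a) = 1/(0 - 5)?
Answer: 18841/75 ≈ 251.21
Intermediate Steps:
a = -91/30 (a = -3 + 1/(6*(0 - 5)) = -3 + (⅙)/(-5) = -3 + (⅙)*(-⅕) = -3 - 1/30 = -91/30 ≈ -3.0333)
q(d, h) = -91/30 - d
((q(3, 5) + 7)² + (-2 - 1*(-22)))*(-3*(-4 + 0)) = (((-91/30 - 1*3) + 7)² + (-2 - 1*(-22)))*(-3*(-4 + 0)) = (((-91/30 - 3) + 7)² + (-2 + 22))*(-3*(-4)) = ((-181/30 + 7)² + 20)*12 = ((29/30)² + 20)*12 = (841/900 + 20)*12 = (18841/900)*12 = 18841/75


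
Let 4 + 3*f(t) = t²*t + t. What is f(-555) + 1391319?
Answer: -166780477/3 ≈ -5.5593e+7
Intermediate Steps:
f(t) = -4/3 + t/3 + t³/3 (f(t) = -4/3 + (t²*t + t)/3 = -4/3 + (t³ + t)/3 = -4/3 + (t + t³)/3 = -4/3 + (t/3 + t³/3) = -4/3 + t/3 + t³/3)
f(-555) + 1391319 = (-4/3 + (⅓)*(-555) + (⅓)*(-555)³) + 1391319 = (-4/3 - 185 + (⅓)*(-170953875)) + 1391319 = (-4/3 - 185 - 56984625) + 1391319 = -170954434/3 + 1391319 = -166780477/3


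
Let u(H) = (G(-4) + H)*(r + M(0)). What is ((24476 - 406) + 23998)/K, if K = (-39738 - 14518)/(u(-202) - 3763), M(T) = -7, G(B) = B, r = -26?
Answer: -36471595/13564 ≈ -2688.9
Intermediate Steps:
u(H) = 132 - 33*H (u(H) = (-4 + H)*(-26 - 7) = (-4 + H)*(-33) = 132 - 33*H)
K = -54256/3035 (K = (-39738 - 14518)/((132 - 33*(-202)) - 3763) = -54256/((132 + 6666) - 3763) = -54256/(6798 - 3763) = -54256/3035 ≈ -17.877)
((24476 - 406) + 23998)/K = ((24476 - 406) + 23998)/(-54256/3035) = (24070 + 23998)*(-3035/54256) = 48068*(-3035/54256) = -36471595/13564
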